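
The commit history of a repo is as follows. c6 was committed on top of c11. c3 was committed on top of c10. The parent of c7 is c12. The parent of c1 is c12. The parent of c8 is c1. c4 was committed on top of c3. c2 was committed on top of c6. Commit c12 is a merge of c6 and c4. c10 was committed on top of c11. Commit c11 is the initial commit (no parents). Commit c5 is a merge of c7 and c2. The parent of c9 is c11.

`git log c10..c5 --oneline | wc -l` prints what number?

Reachable from c5: {c10, c11, c12, c2, c3, c4, c5, c6, c7}.
Reachable from c10: {c10, c11}.
In c5's history but not c10's: {c12, c2, c3, c4, c5, c6, c7} — 7 commits.

7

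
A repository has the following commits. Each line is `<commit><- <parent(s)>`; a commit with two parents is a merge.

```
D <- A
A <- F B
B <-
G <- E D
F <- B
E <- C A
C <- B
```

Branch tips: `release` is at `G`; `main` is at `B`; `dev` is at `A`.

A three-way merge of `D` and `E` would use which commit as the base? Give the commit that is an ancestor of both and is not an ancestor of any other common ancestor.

Ancestors of D: {A, B, D, F}.
Ancestors of E: {A, B, C, E, F}.
Common ancestors: {A, B, F}.
Among these, A is not an ancestor of any other common ancestor — it is the merge base.

A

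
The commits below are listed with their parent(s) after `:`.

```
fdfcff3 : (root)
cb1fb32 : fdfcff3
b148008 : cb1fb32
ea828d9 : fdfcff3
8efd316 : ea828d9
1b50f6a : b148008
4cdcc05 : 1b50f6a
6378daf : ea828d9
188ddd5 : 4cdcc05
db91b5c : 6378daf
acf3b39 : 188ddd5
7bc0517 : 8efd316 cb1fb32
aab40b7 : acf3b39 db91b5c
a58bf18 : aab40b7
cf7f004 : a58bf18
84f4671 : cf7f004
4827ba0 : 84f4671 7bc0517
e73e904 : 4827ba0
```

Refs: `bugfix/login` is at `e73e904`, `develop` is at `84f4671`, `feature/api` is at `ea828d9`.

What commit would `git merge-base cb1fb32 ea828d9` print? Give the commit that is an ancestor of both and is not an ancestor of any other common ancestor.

Ancestors of cb1fb32: {cb1fb32, fdfcff3}.
Ancestors of ea828d9: {ea828d9, fdfcff3}.
Common ancestors: {fdfcff3}.
The only common ancestor is fdfcff3, so it is the merge base.

fdfcff3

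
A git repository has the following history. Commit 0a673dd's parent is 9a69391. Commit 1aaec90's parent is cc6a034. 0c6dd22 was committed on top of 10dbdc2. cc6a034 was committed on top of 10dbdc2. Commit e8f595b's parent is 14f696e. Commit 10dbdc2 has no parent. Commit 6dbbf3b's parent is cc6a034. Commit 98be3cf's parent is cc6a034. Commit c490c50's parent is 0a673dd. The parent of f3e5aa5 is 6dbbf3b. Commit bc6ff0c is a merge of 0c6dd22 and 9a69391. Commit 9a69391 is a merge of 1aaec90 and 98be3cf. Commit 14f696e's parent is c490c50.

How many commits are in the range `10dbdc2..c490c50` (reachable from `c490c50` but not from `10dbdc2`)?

6

Reachable from c490c50: {0a673dd, 10dbdc2, 1aaec90, 98be3cf, 9a69391, c490c50, cc6a034}.
Reachable from 10dbdc2: {10dbdc2}.
In c490c50's history but not 10dbdc2's: {0a673dd, 1aaec90, 98be3cf, 9a69391, c490c50, cc6a034} — 6 commits.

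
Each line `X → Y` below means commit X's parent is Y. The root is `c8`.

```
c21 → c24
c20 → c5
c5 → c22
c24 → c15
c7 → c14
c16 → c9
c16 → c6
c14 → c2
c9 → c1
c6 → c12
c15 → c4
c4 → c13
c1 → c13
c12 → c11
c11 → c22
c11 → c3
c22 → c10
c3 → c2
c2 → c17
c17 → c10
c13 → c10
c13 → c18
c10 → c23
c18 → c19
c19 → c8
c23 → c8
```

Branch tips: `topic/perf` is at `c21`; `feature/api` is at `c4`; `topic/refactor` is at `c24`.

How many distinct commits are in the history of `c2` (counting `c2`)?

Walking parent pointers from c2: reachable set = {c10, c17, c2, c23, c8}.
That is 5 commits.

5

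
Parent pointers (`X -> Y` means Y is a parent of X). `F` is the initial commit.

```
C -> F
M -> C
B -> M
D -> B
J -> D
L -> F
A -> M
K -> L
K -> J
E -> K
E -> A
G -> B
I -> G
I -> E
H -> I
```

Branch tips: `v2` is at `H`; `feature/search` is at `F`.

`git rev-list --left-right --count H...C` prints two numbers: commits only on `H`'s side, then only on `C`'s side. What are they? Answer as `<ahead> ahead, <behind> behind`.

Reachable from H: {A, B, C, D, E, F, G, H, I, J, K, L, M}.
Reachable from C: {C, F}.
Only in H's history (ahead): {A, B, D, E, G, H, I, J, K, L, M} — 11.
Only in C's history (behind): {} — 0.

11 ahead, 0 behind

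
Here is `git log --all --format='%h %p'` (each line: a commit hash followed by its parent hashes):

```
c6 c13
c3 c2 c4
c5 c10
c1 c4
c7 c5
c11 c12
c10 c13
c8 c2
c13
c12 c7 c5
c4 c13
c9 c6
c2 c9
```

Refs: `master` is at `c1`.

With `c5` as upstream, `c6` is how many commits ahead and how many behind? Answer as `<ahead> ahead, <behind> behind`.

1 ahead, 2 behind

Reachable from c6: {c13, c6}.
Reachable from c5: {c10, c13, c5}.
Only in c6's history (ahead): {c6} — 1.
Only in c5's history (behind): {c10, c5} — 2.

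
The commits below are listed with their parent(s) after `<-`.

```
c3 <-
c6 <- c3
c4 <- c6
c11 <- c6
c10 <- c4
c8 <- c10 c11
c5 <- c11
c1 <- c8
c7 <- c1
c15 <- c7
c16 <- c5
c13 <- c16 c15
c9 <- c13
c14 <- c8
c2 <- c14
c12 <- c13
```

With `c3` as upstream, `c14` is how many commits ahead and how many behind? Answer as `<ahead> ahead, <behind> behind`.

6 ahead, 0 behind

Reachable from c14: {c10, c11, c14, c3, c4, c6, c8}.
Reachable from c3: {c3}.
Only in c14's history (ahead): {c10, c11, c14, c4, c6, c8} — 6.
Only in c3's history (behind): {} — 0.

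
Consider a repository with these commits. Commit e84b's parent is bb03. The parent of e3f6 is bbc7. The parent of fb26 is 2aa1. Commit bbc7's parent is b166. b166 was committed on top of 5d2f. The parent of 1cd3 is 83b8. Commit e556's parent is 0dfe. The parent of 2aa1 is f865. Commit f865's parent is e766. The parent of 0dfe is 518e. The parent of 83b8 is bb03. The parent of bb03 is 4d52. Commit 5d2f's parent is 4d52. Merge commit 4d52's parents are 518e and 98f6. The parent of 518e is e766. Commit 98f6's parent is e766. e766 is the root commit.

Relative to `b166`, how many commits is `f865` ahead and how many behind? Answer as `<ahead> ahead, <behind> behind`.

1 ahead, 5 behind

Reachable from f865: {e766, f865}.
Reachable from b166: {4d52, 518e, 5d2f, 98f6, b166, e766}.
Only in f865's history (ahead): {f865} — 1.
Only in b166's history (behind): {4d52, 518e, 5d2f, 98f6, b166} — 5.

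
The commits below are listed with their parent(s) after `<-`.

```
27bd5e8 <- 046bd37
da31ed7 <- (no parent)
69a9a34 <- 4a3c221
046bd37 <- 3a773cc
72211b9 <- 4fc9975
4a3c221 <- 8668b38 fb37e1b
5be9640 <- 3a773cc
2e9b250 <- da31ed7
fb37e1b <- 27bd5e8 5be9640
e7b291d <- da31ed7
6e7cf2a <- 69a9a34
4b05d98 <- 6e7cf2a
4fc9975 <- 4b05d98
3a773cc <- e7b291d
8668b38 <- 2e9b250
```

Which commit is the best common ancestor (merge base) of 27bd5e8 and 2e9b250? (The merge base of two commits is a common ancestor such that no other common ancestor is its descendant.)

Ancestors of 27bd5e8: {046bd37, 27bd5e8, 3a773cc, da31ed7, e7b291d}.
Ancestors of 2e9b250: {2e9b250, da31ed7}.
Common ancestors: {da31ed7}.
The only common ancestor is da31ed7, so it is the merge base.

da31ed7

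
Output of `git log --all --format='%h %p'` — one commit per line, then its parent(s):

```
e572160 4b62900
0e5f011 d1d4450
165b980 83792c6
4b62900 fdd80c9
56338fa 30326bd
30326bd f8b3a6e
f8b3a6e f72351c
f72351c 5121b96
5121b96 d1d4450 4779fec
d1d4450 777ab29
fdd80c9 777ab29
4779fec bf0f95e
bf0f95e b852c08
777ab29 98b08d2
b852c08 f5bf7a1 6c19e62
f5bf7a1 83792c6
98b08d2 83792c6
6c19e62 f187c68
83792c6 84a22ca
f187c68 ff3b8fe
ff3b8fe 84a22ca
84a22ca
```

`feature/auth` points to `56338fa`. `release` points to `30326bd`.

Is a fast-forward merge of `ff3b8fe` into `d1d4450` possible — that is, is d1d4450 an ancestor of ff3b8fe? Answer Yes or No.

A fast-forward from d1d4450 to ff3b8fe is possible iff d1d4450 is an ancestor of ff3b8fe.
Ancestors of ff3b8fe: {84a22ca, ff3b8fe}.
d1d4450 is not among them, so fast-forward is not possible.

No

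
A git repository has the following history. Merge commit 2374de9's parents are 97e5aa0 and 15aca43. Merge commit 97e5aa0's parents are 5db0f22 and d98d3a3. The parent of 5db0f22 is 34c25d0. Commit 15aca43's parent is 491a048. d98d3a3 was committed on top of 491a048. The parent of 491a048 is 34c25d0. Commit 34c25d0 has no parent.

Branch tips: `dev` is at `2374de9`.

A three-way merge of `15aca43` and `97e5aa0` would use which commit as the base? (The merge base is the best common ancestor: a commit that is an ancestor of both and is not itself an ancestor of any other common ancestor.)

491a048

Ancestors of 15aca43: {15aca43, 34c25d0, 491a048}.
Ancestors of 97e5aa0: {34c25d0, 491a048, 5db0f22, 97e5aa0, d98d3a3}.
Common ancestors: {34c25d0, 491a048}.
Among these, 491a048 is not an ancestor of any other common ancestor — it is the merge base.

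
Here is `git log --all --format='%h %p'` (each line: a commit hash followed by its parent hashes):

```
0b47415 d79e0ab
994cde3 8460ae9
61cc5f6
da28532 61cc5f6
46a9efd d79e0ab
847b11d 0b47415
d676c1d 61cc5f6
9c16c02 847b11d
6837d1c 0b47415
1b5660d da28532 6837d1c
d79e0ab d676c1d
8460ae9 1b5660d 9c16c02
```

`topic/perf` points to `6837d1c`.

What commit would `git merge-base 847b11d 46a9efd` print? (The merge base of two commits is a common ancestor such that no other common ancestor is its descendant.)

d79e0ab

Ancestors of 847b11d: {0b47415, 61cc5f6, 847b11d, d676c1d, d79e0ab}.
Ancestors of 46a9efd: {46a9efd, 61cc5f6, d676c1d, d79e0ab}.
Common ancestors: {61cc5f6, d676c1d, d79e0ab}.
Among these, d79e0ab is not an ancestor of any other common ancestor — it is the merge base.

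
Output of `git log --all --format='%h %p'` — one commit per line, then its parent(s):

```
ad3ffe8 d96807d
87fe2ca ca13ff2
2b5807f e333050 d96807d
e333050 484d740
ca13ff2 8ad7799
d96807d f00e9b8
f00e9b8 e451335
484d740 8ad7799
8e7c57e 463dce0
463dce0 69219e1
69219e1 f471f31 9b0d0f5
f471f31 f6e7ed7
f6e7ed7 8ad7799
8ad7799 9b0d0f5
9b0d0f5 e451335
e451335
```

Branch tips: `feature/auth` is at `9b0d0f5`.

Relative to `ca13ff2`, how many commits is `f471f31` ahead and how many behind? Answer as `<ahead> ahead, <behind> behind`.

2 ahead, 1 behind

Reachable from f471f31: {8ad7799, 9b0d0f5, e451335, f471f31, f6e7ed7}.
Reachable from ca13ff2: {8ad7799, 9b0d0f5, ca13ff2, e451335}.
Only in f471f31's history (ahead): {f471f31, f6e7ed7} — 2.
Only in ca13ff2's history (behind): {ca13ff2} — 1.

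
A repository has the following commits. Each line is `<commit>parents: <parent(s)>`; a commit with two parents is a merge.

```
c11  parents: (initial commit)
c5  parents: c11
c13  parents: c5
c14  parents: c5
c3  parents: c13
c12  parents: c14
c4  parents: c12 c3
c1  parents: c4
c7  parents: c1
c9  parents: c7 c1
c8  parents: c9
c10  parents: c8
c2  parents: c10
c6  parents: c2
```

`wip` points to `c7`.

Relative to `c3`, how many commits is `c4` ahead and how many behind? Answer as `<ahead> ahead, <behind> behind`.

Reachable from c4: {c11, c12, c13, c14, c3, c4, c5}.
Reachable from c3: {c11, c13, c3, c5}.
Only in c4's history (ahead): {c12, c14, c4} — 3.
Only in c3's history (behind): {} — 0.

3 ahead, 0 behind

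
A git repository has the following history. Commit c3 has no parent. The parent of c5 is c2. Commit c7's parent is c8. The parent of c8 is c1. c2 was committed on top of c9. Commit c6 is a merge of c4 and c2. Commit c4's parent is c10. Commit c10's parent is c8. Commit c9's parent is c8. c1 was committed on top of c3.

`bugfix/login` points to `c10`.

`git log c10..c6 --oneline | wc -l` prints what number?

Reachable from c6: {c1, c10, c2, c3, c4, c6, c8, c9}.
Reachable from c10: {c1, c10, c3, c8}.
In c6's history but not c10's: {c2, c4, c6, c9} — 4 commits.

4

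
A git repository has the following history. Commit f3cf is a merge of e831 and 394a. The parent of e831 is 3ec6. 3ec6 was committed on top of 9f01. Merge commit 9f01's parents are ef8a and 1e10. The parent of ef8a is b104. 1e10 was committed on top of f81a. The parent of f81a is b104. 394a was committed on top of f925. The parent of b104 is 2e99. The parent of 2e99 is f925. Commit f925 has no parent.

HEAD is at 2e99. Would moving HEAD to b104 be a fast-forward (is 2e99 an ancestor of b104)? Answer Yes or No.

A fast-forward from 2e99 to b104 is possible iff 2e99 is an ancestor of b104.
Ancestors of b104: {2e99, b104, f925}.
2e99 is among them, so fast-forward is possible.

Yes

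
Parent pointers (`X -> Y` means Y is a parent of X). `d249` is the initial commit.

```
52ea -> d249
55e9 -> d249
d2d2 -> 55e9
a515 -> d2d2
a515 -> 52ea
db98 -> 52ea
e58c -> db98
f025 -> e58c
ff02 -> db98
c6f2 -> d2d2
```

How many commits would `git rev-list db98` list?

3

Walking parent pointers from db98: reachable set = {52ea, d249, db98}.
That is 3 commits.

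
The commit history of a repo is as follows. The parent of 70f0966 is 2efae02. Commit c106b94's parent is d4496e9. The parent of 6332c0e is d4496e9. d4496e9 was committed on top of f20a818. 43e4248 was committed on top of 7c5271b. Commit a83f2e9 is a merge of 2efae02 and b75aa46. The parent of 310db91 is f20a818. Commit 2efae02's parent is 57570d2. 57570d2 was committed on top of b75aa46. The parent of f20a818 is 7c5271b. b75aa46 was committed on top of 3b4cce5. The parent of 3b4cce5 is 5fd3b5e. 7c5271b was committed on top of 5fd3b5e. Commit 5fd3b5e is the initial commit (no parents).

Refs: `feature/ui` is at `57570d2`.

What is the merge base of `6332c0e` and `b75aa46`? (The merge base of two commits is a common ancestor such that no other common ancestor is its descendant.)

Ancestors of 6332c0e: {5fd3b5e, 6332c0e, 7c5271b, d4496e9, f20a818}.
Ancestors of b75aa46: {3b4cce5, 5fd3b5e, b75aa46}.
Common ancestors: {5fd3b5e}.
The only common ancestor is 5fd3b5e, so it is the merge base.

5fd3b5e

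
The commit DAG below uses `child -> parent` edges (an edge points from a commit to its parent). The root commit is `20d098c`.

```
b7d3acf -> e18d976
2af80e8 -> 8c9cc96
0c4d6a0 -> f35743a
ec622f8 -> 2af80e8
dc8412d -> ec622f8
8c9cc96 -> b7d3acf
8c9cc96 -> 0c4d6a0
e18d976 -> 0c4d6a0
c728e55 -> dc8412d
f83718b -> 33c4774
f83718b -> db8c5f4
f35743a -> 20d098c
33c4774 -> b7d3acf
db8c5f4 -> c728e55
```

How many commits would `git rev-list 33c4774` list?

Walking parent pointers from 33c4774: reachable set = {0c4d6a0, 20d098c, 33c4774, b7d3acf, e18d976, f35743a}.
That is 6 commits.

6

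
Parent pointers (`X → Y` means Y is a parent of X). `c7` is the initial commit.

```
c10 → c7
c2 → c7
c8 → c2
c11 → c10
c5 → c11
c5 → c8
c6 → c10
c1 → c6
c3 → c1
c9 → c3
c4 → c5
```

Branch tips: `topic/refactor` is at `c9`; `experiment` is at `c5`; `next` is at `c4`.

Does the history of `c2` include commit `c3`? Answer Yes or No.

Ancestors of c2: {c2, c7}.
c3 is not in that set, so it is not an ancestor of c2.

No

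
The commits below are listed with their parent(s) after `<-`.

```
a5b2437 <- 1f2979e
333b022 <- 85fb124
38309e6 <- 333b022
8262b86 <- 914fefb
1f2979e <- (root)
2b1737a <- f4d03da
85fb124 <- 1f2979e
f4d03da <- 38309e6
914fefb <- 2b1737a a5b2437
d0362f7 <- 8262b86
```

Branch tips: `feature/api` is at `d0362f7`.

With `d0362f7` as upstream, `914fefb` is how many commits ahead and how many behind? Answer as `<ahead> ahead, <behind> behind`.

0 ahead, 2 behind

Reachable from 914fefb: {1f2979e, 2b1737a, 333b022, 38309e6, 85fb124, 914fefb, a5b2437, f4d03da}.
Reachable from d0362f7: {1f2979e, 2b1737a, 333b022, 38309e6, 8262b86, 85fb124, 914fefb, a5b2437, d0362f7, f4d03da}.
Only in 914fefb's history (ahead): {} — 0.
Only in d0362f7's history (behind): {8262b86, d0362f7} — 2.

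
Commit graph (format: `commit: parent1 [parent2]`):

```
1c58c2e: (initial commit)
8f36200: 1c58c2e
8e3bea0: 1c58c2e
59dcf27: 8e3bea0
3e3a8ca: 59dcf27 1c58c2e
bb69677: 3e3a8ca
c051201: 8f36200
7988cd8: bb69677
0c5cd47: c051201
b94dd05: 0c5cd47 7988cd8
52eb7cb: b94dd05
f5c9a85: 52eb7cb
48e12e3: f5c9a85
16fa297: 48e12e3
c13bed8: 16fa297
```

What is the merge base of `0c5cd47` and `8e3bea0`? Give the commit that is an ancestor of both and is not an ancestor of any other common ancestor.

1c58c2e

Ancestors of 0c5cd47: {0c5cd47, 1c58c2e, 8f36200, c051201}.
Ancestors of 8e3bea0: {1c58c2e, 8e3bea0}.
Common ancestors: {1c58c2e}.
The only common ancestor is 1c58c2e, so it is the merge base.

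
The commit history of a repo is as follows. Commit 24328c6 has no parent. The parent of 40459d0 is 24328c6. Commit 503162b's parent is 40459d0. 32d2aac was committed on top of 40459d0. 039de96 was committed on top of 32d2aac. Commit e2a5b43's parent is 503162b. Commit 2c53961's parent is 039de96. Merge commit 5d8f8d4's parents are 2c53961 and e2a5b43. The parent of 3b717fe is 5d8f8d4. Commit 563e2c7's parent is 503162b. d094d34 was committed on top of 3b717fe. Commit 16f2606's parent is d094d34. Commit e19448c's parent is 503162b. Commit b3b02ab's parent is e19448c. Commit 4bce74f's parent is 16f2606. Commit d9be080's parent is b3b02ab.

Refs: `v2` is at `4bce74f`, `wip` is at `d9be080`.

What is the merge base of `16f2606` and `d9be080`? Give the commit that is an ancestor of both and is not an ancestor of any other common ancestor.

503162b

Ancestors of 16f2606: {039de96, 16f2606, 24328c6, 2c53961, 32d2aac, 3b717fe, 40459d0, 503162b, 5d8f8d4, d094d34, e2a5b43}.
Ancestors of d9be080: {24328c6, 40459d0, 503162b, b3b02ab, d9be080, e19448c}.
Common ancestors: {24328c6, 40459d0, 503162b}.
Among these, 503162b is not an ancestor of any other common ancestor — it is the merge base.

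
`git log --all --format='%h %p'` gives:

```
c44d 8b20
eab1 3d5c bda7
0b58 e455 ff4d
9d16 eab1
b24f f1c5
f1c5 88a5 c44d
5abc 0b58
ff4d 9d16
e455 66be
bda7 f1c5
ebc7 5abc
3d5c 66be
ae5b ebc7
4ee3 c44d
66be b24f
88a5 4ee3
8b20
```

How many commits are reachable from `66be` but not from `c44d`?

5

Reachable from 66be: {4ee3, 66be, 88a5, 8b20, b24f, c44d, f1c5}.
Reachable from c44d: {8b20, c44d}.
In 66be's history but not c44d's: {4ee3, 66be, 88a5, b24f, f1c5} — 5 commits.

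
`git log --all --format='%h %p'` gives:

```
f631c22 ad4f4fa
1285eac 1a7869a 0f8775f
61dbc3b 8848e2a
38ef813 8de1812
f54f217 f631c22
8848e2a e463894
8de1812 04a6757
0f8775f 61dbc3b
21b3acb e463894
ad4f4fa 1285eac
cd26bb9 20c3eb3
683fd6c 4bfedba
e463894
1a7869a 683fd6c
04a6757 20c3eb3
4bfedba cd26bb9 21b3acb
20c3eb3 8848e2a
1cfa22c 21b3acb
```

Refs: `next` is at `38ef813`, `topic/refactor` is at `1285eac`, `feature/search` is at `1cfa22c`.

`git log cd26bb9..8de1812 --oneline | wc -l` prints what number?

Reachable from 8de1812: {04a6757, 20c3eb3, 8848e2a, 8de1812, e463894}.
Reachable from cd26bb9: {20c3eb3, 8848e2a, cd26bb9, e463894}.
In 8de1812's history but not cd26bb9's: {04a6757, 8de1812} — 2 commits.

2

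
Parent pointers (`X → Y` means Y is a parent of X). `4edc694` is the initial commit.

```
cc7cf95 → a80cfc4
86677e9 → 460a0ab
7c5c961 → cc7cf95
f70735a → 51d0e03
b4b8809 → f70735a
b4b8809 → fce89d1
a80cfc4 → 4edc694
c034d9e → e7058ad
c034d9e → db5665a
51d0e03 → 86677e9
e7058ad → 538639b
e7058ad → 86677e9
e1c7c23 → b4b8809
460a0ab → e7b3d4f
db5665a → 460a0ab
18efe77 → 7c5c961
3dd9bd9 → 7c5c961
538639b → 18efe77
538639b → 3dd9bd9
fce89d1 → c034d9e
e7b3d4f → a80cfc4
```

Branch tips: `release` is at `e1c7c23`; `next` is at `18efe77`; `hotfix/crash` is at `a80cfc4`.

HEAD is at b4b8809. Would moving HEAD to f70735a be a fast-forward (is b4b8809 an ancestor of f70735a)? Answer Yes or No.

A fast-forward from b4b8809 to f70735a is possible iff b4b8809 is an ancestor of f70735a.
Ancestors of f70735a: {460a0ab, 4edc694, 51d0e03, 86677e9, a80cfc4, e7b3d4f, f70735a}.
b4b8809 is not among them, so fast-forward is not possible.

No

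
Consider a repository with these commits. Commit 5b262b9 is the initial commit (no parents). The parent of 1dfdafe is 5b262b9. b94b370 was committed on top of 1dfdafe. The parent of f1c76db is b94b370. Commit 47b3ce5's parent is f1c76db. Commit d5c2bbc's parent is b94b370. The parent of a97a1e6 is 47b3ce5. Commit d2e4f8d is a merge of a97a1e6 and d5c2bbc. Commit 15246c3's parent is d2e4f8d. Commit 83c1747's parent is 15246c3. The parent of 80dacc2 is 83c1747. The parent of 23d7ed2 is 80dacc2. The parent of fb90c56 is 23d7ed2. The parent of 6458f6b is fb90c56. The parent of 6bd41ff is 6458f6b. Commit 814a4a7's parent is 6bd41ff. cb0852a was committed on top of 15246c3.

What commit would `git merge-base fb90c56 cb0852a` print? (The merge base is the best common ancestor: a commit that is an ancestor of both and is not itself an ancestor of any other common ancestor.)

15246c3

Ancestors of fb90c56: {15246c3, 1dfdafe, 23d7ed2, 47b3ce5, 5b262b9, 80dacc2, 83c1747, a97a1e6, b94b370, d2e4f8d, d5c2bbc, f1c76db, fb90c56}.
Ancestors of cb0852a: {15246c3, 1dfdafe, 47b3ce5, 5b262b9, a97a1e6, b94b370, cb0852a, d2e4f8d, d5c2bbc, f1c76db}.
Common ancestors: {15246c3, 1dfdafe, 47b3ce5, 5b262b9, a97a1e6, b94b370, d2e4f8d, d5c2bbc, f1c76db}.
Among these, 15246c3 is not an ancestor of any other common ancestor — it is the merge base.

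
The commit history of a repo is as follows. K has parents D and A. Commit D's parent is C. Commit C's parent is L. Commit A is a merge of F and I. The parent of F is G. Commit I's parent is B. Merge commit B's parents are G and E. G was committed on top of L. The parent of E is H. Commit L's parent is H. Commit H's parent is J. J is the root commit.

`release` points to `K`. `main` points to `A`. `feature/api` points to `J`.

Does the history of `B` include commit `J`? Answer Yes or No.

Yes

Ancestors of B (commits reachable by following parents): {B, E, G, H, J, L}.
J is in that set, so it is an ancestor of B.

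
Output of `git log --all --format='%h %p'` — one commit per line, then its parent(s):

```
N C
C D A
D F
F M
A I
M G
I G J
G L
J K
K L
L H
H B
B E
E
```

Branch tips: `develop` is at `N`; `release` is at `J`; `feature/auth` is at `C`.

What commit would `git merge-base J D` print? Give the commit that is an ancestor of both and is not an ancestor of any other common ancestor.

L

Ancestors of J: {B, E, H, J, K, L}.
Ancestors of D: {B, D, E, F, G, H, L, M}.
Common ancestors: {B, E, H, L}.
Among these, L is not an ancestor of any other common ancestor — it is the merge base.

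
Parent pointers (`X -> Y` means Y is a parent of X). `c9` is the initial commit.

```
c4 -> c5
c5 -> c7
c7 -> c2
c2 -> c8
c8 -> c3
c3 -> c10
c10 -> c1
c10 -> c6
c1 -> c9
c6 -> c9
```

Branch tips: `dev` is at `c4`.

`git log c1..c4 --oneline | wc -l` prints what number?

8

Reachable from c4: {c1, c10, c2, c3, c4, c5, c6, c7, c8, c9}.
Reachable from c1: {c1, c9}.
In c4's history but not c1's: {c10, c2, c3, c4, c5, c6, c7, c8} — 8 commits.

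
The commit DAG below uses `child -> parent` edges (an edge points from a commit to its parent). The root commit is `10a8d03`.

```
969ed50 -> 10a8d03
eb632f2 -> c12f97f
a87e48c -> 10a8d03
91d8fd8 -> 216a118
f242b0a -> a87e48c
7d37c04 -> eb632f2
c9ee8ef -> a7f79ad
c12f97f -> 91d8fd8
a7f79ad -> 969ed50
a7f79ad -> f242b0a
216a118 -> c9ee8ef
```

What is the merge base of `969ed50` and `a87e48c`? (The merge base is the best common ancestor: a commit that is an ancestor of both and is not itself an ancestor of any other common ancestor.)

10a8d03

Ancestors of 969ed50: {10a8d03, 969ed50}.
Ancestors of a87e48c: {10a8d03, a87e48c}.
Common ancestors: {10a8d03}.
The only common ancestor is 10a8d03, so it is the merge base.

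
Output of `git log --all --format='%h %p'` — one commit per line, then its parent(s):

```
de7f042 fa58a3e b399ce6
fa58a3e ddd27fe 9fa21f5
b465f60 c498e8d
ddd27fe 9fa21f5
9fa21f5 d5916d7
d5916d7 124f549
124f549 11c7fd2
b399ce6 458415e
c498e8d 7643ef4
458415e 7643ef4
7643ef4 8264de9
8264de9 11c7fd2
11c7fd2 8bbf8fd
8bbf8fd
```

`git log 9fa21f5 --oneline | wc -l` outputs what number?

5

Walking parent pointers from 9fa21f5: reachable set = {11c7fd2, 124f549, 8bbf8fd, 9fa21f5, d5916d7}.
That is 5 commits.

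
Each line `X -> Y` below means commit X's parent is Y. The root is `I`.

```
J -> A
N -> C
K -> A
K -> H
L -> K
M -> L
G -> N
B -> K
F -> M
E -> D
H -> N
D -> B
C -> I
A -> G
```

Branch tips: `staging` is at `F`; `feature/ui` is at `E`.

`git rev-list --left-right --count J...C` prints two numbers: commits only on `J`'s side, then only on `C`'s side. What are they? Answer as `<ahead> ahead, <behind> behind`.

Reachable from J: {A, C, G, I, J, N}.
Reachable from C: {C, I}.
Only in J's history (ahead): {A, G, J, N} — 4.
Only in C's history (behind): {} — 0.

4 ahead, 0 behind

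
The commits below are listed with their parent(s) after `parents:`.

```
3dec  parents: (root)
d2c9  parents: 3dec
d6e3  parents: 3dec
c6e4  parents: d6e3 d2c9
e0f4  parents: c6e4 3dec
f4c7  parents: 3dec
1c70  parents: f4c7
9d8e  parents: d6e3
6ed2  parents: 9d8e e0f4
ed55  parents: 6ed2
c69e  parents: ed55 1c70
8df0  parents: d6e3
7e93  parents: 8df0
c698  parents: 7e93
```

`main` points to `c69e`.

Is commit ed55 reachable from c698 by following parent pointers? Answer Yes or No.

Ancestors of c698: {3dec, 7e93, 8df0, c698, d6e3}.
ed55 is not in that set, so it is not an ancestor of c698.

No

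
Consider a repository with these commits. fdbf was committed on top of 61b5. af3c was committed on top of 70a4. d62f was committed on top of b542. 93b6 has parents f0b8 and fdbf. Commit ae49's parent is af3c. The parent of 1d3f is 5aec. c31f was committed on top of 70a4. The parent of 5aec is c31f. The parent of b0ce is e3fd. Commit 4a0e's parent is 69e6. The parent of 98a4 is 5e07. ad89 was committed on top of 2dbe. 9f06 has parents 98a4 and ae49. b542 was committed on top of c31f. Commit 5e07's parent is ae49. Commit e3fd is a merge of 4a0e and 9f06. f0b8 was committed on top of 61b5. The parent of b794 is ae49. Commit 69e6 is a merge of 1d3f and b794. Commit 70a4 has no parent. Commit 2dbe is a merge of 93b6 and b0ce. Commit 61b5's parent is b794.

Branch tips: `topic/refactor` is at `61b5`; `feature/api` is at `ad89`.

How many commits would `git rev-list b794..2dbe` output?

Reachable from 2dbe: {1d3f, 2dbe, 4a0e, 5aec, 5e07, 61b5, 69e6, 70a4, 93b6, 98a4, 9f06, ae49, af3c, b0ce, b794, c31f, e3fd, f0b8, fdbf}.
Reachable from b794: {70a4, ae49, af3c, b794}.
In 2dbe's history but not b794's: {1d3f, 2dbe, 4a0e, 5aec, 5e07, 61b5, 69e6, 93b6, 98a4, 9f06, b0ce, c31f, e3fd, f0b8, fdbf} — 15 commits.

15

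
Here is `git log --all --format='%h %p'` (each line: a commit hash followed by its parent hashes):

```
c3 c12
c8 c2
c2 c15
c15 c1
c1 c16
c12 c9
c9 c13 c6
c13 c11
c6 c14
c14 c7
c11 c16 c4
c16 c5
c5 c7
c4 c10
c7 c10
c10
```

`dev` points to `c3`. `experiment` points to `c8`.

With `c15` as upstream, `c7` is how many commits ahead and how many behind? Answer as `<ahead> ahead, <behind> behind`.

Reachable from c7: {c10, c7}.
Reachable from c15: {c1, c10, c15, c16, c5, c7}.
Only in c7's history (ahead): {} — 0.
Only in c15's history (behind): {c1, c15, c16, c5} — 4.

0 ahead, 4 behind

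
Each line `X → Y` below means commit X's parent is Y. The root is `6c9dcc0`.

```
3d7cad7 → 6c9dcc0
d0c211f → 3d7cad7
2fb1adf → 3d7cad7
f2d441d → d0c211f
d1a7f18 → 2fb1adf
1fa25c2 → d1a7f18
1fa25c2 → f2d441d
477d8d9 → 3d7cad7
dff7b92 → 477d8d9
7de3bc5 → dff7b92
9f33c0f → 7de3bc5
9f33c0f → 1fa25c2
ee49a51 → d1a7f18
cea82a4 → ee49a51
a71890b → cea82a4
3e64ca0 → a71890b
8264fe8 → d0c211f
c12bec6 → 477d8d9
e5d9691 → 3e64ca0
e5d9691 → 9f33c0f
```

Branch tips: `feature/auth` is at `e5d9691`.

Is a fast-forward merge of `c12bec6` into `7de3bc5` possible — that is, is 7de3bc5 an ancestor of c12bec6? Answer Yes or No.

No

A fast-forward from 7de3bc5 to c12bec6 is possible iff 7de3bc5 is an ancestor of c12bec6.
Ancestors of c12bec6: {3d7cad7, 477d8d9, 6c9dcc0, c12bec6}.
7de3bc5 is not among them, so fast-forward is not possible.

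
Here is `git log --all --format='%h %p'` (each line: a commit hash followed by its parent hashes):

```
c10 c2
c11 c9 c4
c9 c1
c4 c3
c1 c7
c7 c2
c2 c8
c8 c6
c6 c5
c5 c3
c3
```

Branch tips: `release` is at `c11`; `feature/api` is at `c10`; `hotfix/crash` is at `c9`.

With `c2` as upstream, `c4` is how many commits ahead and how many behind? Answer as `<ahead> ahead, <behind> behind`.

1 ahead, 4 behind

Reachable from c4: {c3, c4}.
Reachable from c2: {c2, c3, c5, c6, c8}.
Only in c4's history (ahead): {c4} — 1.
Only in c2's history (behind): {c2, c5, c6, c8} — 4.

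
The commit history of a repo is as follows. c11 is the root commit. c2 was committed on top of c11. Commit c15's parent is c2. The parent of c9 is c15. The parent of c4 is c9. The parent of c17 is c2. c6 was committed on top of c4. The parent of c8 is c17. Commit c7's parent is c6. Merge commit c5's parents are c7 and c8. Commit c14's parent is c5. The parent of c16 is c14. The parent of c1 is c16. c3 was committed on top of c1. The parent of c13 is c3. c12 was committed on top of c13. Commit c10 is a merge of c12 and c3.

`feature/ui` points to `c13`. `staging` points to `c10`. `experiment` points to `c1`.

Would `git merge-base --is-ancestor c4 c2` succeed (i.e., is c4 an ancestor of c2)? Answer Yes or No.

Ancestors of c2: {c11, c2}.
c4 is not in that set, so it is not an ancestor of c2.

No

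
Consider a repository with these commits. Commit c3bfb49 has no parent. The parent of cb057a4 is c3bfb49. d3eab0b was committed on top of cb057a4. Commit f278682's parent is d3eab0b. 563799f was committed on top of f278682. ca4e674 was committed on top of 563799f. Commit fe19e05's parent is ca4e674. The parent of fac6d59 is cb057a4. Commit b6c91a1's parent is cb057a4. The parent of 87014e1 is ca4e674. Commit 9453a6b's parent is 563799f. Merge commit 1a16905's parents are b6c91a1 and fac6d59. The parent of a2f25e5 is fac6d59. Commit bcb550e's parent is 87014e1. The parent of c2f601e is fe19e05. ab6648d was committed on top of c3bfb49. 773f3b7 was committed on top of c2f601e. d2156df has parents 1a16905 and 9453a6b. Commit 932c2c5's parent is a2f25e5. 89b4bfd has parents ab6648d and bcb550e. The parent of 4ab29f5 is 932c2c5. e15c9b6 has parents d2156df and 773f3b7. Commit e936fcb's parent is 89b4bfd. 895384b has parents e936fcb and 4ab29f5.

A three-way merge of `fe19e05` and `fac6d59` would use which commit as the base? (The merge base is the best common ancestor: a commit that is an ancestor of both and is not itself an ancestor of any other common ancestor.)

cb057a4

Ancestors of fe19e05: {563799f, c3bfb49, ca4e674, cb057a4, d3eab0b, f278682, fe19e05}.
Ancestors of fac6d59: {c3bfb49, cb057a4, fac6d59}.
Common ancestors: {c3bfb49, cb057a4}.
Among these, cb057a4 is not an ancestor of any other common ancestor — it is the merge base.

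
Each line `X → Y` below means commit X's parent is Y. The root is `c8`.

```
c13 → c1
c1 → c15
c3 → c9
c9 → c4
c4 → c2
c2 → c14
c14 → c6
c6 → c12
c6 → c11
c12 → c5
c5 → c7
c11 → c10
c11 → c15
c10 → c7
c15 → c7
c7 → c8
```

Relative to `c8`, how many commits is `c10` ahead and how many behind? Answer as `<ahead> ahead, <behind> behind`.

Reachable from c10: {c10, c7, c8}.
Reachable from c8: {c8}.
Only in c10's history (ahead): {c10, c7} — 2.
Only in c8's history (behind): {} — 0.

2 ahead, 0 behind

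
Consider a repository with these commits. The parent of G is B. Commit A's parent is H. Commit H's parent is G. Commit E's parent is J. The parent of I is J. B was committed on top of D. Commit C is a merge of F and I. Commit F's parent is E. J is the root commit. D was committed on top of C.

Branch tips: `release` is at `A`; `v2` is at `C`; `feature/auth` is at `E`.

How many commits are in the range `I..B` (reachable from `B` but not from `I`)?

5

Reachable from B: {B, C, D, E, F, I, J}.
Reachable from I: {I, J}.
In B's history but not I's: {B, C, D, E, F} — 5 commits.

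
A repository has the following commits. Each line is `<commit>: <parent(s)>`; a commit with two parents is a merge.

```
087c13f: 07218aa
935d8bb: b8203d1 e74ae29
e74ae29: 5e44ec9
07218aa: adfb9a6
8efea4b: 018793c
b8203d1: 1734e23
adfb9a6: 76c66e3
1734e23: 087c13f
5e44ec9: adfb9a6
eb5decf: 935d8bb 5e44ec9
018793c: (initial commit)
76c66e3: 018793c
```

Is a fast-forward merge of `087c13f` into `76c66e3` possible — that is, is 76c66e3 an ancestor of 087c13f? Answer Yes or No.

Yes

A fast-forward from 76c66e3 to 087c13f is possible iff 76c66e3 is an ancestor of 087c13f.
Ancestors of 087c13f: {018793c, 07218aa, 087c13f, 76c66e3, adfb9a6}.
76c66e3 is among them, so fast-forward is possible.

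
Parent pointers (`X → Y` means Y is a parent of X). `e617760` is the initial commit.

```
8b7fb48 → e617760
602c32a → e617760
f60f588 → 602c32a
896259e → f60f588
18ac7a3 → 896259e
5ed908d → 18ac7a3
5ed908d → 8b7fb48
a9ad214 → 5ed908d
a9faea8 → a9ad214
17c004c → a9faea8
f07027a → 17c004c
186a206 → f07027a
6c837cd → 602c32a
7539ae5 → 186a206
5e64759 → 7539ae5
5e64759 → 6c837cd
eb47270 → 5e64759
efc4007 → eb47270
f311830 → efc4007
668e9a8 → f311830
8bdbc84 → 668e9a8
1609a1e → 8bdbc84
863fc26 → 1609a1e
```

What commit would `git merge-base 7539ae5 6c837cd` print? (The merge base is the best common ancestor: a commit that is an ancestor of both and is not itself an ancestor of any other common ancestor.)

Ancestors of 7539ae5: {17c004c, 186a206, 18ac7a3, 5ed908d, 602c32a, 7539ae5, 896259e, 8b7fb48, a9ad214, a9faea8, e617760, f07027a, f60f588}.
Ancestors of 6c837cd: {602c32a, 6c837cd, e617760}.
Common ancestors: {602c32a, e617760}.
Among these, 602c32a is not an ancestor of any other common ancestor — it is the merge base.

602c32a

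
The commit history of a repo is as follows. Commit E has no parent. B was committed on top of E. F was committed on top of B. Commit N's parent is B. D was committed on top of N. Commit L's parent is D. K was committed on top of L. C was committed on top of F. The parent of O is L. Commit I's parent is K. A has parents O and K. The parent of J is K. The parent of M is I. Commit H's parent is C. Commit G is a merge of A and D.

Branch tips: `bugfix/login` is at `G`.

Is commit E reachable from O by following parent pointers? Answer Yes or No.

Ancestors of O (commits reachable by following parents): {B, D, E, L, N, O}.
E is in that set, so it is an ancestor of O.

Yes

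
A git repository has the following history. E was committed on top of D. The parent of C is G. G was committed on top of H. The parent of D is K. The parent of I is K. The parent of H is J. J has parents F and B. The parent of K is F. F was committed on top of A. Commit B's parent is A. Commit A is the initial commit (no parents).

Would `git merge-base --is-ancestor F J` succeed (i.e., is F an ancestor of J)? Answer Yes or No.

Ancestors of J (commits reachable by following parents): {A, B, F, J}.
F is in that set, so it is an ancestor of J.

Yes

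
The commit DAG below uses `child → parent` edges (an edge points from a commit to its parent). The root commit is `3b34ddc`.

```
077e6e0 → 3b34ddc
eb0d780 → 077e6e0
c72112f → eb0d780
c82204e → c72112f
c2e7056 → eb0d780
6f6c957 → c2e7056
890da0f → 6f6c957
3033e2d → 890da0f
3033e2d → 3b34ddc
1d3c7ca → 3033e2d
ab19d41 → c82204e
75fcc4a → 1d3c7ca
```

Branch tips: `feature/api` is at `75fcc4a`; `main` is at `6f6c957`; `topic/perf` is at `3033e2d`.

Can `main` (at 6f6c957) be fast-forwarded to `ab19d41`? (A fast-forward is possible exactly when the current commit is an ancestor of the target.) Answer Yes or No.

No

A fast-forward from 6f6c957 to ab19d41 is possible iff 6f6c957 is an ancestor of ab19d41.
Ancestors of ab19d41: {077e6e0, 3b34ddc, ab19d41, c72112f, c82204e, eb0d780}.
6f6c957 is not among them, so fast-forward is not possible.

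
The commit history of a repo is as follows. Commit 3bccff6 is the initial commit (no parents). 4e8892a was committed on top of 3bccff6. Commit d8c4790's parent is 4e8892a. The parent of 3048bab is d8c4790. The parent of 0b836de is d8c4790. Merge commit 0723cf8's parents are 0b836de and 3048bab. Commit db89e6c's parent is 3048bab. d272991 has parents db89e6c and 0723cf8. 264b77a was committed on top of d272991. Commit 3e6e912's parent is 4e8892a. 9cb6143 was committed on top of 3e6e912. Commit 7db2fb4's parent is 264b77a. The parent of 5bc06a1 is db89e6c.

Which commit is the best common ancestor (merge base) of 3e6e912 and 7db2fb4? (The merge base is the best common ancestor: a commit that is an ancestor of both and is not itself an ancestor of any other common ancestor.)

4e8892a

Ancestors of 3e6e912: {3bccff6, 3e6e912, 4e8892a}.
Ancestors of 7db2fb4: {0723cf8, 0b836de, 264b77a, 3048bab, 3bccff6, 4e8892a, 7db2fb4, d272991, d8c4790, db89e6c}.
Common ancestors: {3bccff6, 4e8892a}.
Among these, 4e8892a is not an ancestor of any other common ancestor — it is the merge base.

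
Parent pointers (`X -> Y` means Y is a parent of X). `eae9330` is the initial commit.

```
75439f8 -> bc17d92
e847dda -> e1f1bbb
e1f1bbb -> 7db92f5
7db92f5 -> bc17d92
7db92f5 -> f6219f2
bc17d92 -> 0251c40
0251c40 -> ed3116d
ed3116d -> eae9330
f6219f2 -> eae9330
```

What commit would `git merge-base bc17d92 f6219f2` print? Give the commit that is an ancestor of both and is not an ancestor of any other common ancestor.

Ancestors of bc17d92: {0251c40, bc17d92, eae9330, ed3116d}.
Ancestors of f6219f2: {eae9330, f6219f2}.
Common ancestors: {eae9330}.
The only common ancestor is eae9330, so it is the merge base.

eae9330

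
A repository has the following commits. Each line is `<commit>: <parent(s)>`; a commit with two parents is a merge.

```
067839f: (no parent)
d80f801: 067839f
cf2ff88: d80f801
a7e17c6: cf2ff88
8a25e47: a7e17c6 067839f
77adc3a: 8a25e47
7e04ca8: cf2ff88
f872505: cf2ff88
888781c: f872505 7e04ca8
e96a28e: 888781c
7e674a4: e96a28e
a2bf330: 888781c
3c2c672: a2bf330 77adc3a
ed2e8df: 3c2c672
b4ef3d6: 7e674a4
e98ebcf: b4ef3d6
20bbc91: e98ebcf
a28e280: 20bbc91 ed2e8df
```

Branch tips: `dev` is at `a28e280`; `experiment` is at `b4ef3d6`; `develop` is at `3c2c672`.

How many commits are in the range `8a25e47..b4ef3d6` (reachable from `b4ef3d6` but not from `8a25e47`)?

Reachable from b4ef3d6: {067839f, 7e04ca8, 7e674a4, 888781c, b4ef3d6, cf2ff88, d80f801, e96a28e, f872505}.
Reachable from 8a25e47: {067839f, 8a25e47, a7e17c6, cf2ff88, d80f801}.
In b4ef3d6's history but not 8a25e47's: {7e04ca8, 7e674a4, 888781c, b4ef3d6, e96a28e, f872505} — 6 commits.

6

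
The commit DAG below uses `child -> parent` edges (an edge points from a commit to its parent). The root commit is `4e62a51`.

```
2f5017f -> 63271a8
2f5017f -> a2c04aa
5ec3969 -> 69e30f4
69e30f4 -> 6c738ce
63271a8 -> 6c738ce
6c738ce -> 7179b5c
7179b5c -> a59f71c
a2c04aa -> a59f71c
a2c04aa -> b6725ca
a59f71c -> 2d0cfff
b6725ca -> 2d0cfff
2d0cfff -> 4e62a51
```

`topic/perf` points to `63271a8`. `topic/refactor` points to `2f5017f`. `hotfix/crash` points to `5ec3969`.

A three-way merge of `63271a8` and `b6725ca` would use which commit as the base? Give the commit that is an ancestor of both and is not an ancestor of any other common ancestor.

2d0cfff

Ancestors of 63271a8: {2d0cfff, 4e62a51, 63271a8, 6c738ce, 7179b5c, a59f71c}.
Ancestors of b6725ca: {2d0cfff, 4e62a51, b6725ca}.
Common ancestors: {2d0cfff, 4e62a51}.
Among these, 2d0cfff is not an ancestor of any other common ancestor — it is the merge base.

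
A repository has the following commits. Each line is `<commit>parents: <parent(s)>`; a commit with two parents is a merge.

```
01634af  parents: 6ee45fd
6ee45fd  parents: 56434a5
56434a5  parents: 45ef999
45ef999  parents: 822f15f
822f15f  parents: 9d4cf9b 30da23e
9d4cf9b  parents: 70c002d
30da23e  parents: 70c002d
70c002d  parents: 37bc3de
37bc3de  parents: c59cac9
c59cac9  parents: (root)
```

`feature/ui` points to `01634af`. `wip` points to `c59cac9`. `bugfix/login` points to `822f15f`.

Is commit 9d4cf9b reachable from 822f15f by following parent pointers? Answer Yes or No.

Ancestors of 822f15f (commits reachable by following parents): {30da23e, 37bc3de, 70c002d, 822f15f, 9d4cf9b, c59cac9}.
9d4cf9b is in that set, so it is an ancestor of 822f15f.

Yes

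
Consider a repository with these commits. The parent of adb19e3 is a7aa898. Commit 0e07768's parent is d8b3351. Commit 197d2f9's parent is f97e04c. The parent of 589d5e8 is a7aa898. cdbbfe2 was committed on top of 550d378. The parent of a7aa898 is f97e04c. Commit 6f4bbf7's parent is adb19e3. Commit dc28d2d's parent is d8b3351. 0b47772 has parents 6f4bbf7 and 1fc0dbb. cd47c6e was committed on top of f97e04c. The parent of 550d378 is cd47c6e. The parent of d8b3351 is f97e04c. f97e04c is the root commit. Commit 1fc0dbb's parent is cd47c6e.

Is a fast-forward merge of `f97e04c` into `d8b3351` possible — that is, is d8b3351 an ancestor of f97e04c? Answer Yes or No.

A fast-forward from d8b3351 to f97e04c is possible iff d8b3351 is an ancestor of f97e04c.
Ancestors of f97e04c: {f97e04c}.
d8b3351 is not among them, so fast-forward is not possible.

No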